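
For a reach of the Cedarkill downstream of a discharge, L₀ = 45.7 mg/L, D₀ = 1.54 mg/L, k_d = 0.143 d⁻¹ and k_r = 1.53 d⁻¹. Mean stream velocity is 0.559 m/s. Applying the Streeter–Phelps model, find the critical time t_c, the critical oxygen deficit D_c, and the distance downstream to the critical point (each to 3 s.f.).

With k_r/k_d = 10.70 and 1 − D₀(k_r−k_d)/(k_d L₀) = 0.6732,
t_c = ln(10.70 × 0.6732) / (1.53 − 0.143) = ln(7.202) / 1.387 = 1.974/1.387 = 1.424 d.
D_c = (k_d/k_r) L₀ e^(−k_d t_c) = (0.143/1.53) × 45.7 × e^(−0.143×1.424) = 0.09346 × 45.7 × 0.8158 = 3.485 mg/L.
x_c = v t_c = 0.559 m/s × 1.424 d × 86400 s/d = 68750 m ≈ 68.8 km.

t_c ≈ 1.42 d; D_c ≈ 3.48 mg/L; x_c ≈ 68.8 km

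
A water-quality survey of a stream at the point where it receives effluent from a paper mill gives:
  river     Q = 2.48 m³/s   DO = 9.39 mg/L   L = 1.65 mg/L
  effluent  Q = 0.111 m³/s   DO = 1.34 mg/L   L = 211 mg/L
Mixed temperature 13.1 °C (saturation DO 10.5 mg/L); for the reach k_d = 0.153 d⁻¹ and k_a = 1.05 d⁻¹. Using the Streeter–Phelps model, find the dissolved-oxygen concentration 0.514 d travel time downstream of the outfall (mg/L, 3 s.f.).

Mixed DO = (2.48×9.39 + 0.111×1.34)/(2.48+0.111) = 23.44/2.591 = 9.045 mg/L.
Mixed L₀ = (2.48×1.65 + 0.111×211)/(2.591) = 27.51/2.591 = 10.62 mg/L.
Initial deficit D₀ = C_s − DO₀ = 10.5 − 9.045 = 1.455 mg/L.
D(0.514) = [0.153×10.62/(1.05−0.153)](e^(−0.153×0.514) − e^(−1.05×0.514)) + 1.455 e^(−1.05×0.514)
= 1.811 × (0.9244 − 0.5829) + 1.455 × 0.5829 = 1.467 mg/L.
DO = 10.5 − 1.467 = 9.033 mg/L.

DO ≈ 9.03 mg/L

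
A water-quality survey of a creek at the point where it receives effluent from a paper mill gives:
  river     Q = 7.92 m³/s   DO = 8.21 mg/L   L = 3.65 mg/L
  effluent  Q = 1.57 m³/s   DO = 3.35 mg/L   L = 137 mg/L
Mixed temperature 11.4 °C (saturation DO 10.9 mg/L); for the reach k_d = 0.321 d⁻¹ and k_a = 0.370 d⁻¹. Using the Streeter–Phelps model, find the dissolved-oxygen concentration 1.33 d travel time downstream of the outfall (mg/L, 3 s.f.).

DO ≈ 1.83 mg/L

Mixed DO = (7.92×8.21 + 1.57×3.35)/(7.92+1.57) = 70.28/9.490 = 7.406 mg/L.
Mixed L₀ = (7.92×3.65 + 1.57×137)/(9.490) = 244.0/9.490 = 25.71 mg/L.
Initial deficit D₀ = C_s − DO₀ = 10.9 − 7.406 = 3.494 mg/L.
D(1.33) = [0.321×25.71/(0.370−0.321)](e^(−0.321×1.33) − e^(−0.370×1.33)) + 3.494 e^(−0.370×1.33)
= 168.4 × (0.6525 − 0.6113) + 3.494 × 0.6113 = 9.070 mg/L.
DO = 10.9 − 9.070 = 1.830 mg/L.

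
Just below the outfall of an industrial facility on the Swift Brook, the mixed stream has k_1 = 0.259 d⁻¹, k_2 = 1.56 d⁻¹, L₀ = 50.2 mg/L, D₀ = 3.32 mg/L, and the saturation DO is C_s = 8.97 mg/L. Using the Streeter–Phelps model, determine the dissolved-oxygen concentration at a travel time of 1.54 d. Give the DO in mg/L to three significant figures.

k_1 L₀/(k_2−k_1) = 0.259×50.2/(1.56−0.259) = 13.00/1.301 = 9.994 mg/L.
e^(−k_1 t) = e^(−0.259×1.540) = 0.6711; e^(−k_2 t) = e^(−1.56×1.540) = 0.09050.
D = 9.994 × (0.6711 − 0.09050) + 3.32 × 0.09050 = 5.802 + 0.3005 = 6.103 mg/L.
DO = C_s − D = 8.97 − 6.103 = 2.867 mg/L.

DO ≈ 2.87 mg/L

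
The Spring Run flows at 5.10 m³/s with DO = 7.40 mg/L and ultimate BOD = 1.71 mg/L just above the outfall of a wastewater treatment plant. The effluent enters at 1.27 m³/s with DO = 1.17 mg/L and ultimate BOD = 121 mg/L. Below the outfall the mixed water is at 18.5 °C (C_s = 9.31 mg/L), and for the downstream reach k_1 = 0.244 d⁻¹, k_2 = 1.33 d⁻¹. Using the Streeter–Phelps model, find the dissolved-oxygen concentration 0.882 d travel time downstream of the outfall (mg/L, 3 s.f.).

Mixed DO = (5.10×7.40 + 1.27×1.17)/(5.10+1.27) = 39.23/6.370 = 6.158 mg/L.
Mixed L₀ = (5.10×1.71 + 1.27×121)/(6.370) = 162.4/6.370 = 25.49 mg/L.
Initial deficit D₀ = C_s − DO₀ = 9.31 − 6.158 = 3.152 mg/L.
D(0.882) = [0.244×25.49/(1.33−0.244)](e^(−0.244×0.882) − e^(−1.33×0.882)) + 3.152 e^(−1.33×0.882)
= 5.728 × (0.8064 − 0.3094) + 3.152 × 0.3094 = 3.822 mg/L.
DO = 9.31 − 3.822 = 5.488 mg/L.

DO ≈ 5.49 mg/L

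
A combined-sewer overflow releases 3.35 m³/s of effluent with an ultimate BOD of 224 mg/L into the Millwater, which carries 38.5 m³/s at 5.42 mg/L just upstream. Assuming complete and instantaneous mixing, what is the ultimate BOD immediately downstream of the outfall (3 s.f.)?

22.9 mg/L

Flow-weighted mixing: C = (Q_r C_r + Q_w C_w)/(Q_r + Q_w)
= (38.5×5.42 + 3.35×224)/(38.5 + 3.35) = 959.1/41.85 = 22.92 mg/L.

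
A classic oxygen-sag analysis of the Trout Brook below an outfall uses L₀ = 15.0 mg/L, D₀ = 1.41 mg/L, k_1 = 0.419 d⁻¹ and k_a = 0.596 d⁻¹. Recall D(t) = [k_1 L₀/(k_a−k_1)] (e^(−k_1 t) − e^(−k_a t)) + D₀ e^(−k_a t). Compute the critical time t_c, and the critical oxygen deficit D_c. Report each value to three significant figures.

At the critical point dD/dt = 0, so k_1 L₀ e^(−k_1 t) = k_a D. Substituting D(t) from the Streeter–Phelps equation and solving for t gives
t_c = ln[(k_a/k_1)(1 − D₀(k_a−k_1)/(k_1 L₀))] / (k_a−k_1).
Here k_a−k_1 = 0.1770 d⁻¹ and 1 − D₀(k_a−k_1)/(k_1 L₀) = 1 − 1.41×0.1770/(0.419×15.0) = 0.9603, so
t_c = ln(1.422 × 0.9603) / 0.1770 = 0.3119 / 0.1770 = 1.762 d.
D_c = (k_1/k_a) L₀ e^(−k_1 t_c) = (0.419/0.596) × 15.0 × e^(−0.419×1.762) = 0.7030 × 15.0 × 0.4780 = 5.040 mg/L.

t_c ≈ 1.76 d; D_c ≈ 5.04 mg/L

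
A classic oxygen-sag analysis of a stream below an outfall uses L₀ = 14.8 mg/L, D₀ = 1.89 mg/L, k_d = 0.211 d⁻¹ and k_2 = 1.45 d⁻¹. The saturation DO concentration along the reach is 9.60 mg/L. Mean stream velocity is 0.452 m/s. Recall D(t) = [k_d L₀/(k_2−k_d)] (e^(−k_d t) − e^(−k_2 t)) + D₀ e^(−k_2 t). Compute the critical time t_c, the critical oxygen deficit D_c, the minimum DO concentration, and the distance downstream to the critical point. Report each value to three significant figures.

At the critical point dD/dt = 0, so k_d L₀ e^(−k_d t) = k_2 D. Substituting D(t) from the Streeter–Phelps equation and solving for t gives
t_c = ln[(k_2/k_d)(1 − D₀(k_2−k_d)/(k_d L₀))] / (k_2−k_d).
Here k_2−k_d = 1.239 d⁻¹ and 1 − D₀(k_2−k_d)/(k_d L₀) = 1 − 1.89×1.239/(0.211×14.8) = 0.2501, so
t_c = ln(6.872 × 0.2501) / 1.239 = 0.5417 / 1.239 = 0.4372 d.
D_c = (k_d/k_2) L₀ e^(−k_d t_c) = (0.211/1.45) × 14.8 × e^(−0.211×0.4372) = 0.1455 × 14.8 × 0.9119 = 1.964 mg/L.
Minimum DO = C_s − D_c = 9.60 − 1.964 = 7.636 mg/L.
x_c = v t_c = 0.452 m/s × 0.4372 d × 86400 s/d = 17070 m ≈ 17.1 km.

t_c ≈ 0.437 d; D_c ≈ 1.96 mg/L; min DO ≈ 7.64 mg/L; x_c ≈ 17.1 km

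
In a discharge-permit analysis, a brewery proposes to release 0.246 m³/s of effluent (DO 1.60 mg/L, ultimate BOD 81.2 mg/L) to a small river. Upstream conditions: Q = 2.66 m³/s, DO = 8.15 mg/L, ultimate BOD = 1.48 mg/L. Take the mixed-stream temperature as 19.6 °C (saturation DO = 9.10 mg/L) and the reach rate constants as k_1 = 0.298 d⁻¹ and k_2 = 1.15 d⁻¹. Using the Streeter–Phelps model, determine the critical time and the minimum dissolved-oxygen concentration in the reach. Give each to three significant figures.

Mixed DO = (2.66×8.15 + 0.246×1.60)/(2.66+0.246) = 22.07/2.906 = 7.596 mg/L.
Mixed L₀ = (2.66×1.48 + 0.246×81.2)/(2.906) = 23.91/2.906 = 8.228 mg/L.
Initial deficit D₀ = C_s − DO₀ = 9.10 − 7.596 = 1.504 mg/L.
t_c = (1/0.8520) ln[(1.15/0.298)(1 − 1.504×0.8520/(0.298×8.228))] = 1.174 × ln(1.842) = 0.7168 d.
D_c = (0.298/1.15) × 8.228 × e^(−0.298×0.7168) = 0.2591 × 8.228 × 0.8077 = 1.722 mg/L.
Minimum DO = 9.10 − 1.722 = 7.378 mg/L.

t_c ≈ 0.717 d; minimum DO ≈ 7.38 mg/L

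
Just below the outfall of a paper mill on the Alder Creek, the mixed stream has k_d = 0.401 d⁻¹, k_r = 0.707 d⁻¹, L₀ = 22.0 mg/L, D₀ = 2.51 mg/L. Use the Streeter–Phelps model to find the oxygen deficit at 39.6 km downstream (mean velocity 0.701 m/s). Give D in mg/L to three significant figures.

D ≈ 5.60 mg/L

Travel time t = x/v = 39.6 km / (0.701 m/s) = 39600 m / 0.701 m/s = 56490 s = 0.6538 d.
k_d L₀/(k_r−k_d) = 0.401×22.0/(0.707−0.401) = 8.822/0.3060 = 28.83 mg/L.
e^(−k_d t) = e^(−0.401×0.6538) = 0.7694; e^(−k_r t) = e^(−0.707×0.6538) = 0.6299.
D = 28.83 × (0.7694 − 0.6299) + 2.51 × 0.6299 = 4.022 + 1.581 = 5.603 mg/L.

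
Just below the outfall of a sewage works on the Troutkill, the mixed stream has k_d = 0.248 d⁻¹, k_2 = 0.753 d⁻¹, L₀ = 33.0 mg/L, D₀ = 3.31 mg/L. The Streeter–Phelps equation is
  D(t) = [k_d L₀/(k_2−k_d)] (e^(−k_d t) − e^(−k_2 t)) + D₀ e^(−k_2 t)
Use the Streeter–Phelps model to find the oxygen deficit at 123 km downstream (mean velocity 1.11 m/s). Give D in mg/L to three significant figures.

D ≈ 6.88 mg/L

Travel time t = x/v = 123 km / (1.11 m/s) = 123000 m / 1.11 m/s = 110800 s = 1.283 d.
k_d L₀/(k_2−k_d) = 0.248×33.0/(0.753−0.248) = 8.184/0.5050 = 16.21 mg/L.
e^(−k_d t) = e^(−0.248×1.283) = 0.7276; e^(−k_2 t) = e^(−0.753×1.283) = 0.3807.
D = 16.21 × (0.7276 − 0.3807) + 3.31 × 0.3807 = 5.621 + 1.260 = 6.881 mg/L.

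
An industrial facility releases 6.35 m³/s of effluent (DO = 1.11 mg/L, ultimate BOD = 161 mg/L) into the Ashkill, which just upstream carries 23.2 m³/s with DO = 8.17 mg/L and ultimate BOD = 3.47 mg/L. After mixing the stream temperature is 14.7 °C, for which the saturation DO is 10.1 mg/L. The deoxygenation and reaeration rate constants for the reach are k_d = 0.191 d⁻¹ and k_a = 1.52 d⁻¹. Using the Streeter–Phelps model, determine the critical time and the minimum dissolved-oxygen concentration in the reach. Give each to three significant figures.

t_c ≈ 0.786 d; minimum DO ≈ 6.06 mg/L

Mixed DO = (23.2×8.17 + 6.35×1.11)/(23.2+6.35) = 196.6/29.55 = 6.653 mg/L.
Mixed L₀ = (23.2×3.47 + 6.35×161)/(29.55) = 1103/29.55 = 37.32 mg/L.
Initial deficit D₀ = C_s − DO₀ = 10.1 − 6.653 = 3.447 mg/L.
t_c = (1/1.329) ln[(1.52/0.191)(1 − 3.447×1.329/(0.191×37.32))] = 0.7524 × ln(2.844) = 0.7864 d.
D_c = (0.191/1.52) × 37.32 × e^(−0.191×0.7864) = 0.1257 × 37.32 × 0.8605 = 4.036 mg/L.
Minimum DO = 10.1 − 4.036 = 6.064 mg/L.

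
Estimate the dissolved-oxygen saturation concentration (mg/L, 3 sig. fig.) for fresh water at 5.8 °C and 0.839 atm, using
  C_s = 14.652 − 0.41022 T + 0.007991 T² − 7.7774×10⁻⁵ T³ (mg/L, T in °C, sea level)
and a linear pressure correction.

At sea level: C_s = 14.652 − 0.41022×5.8 + 0.007991×5.8² − 7.7774×10⁻⁵×5.8³ = 12.53 mg/L.
Pressure correction: C_s' = 12.53 × 0.839 = 10.51 mg/L.

C_s ≈ 10.5 mg/L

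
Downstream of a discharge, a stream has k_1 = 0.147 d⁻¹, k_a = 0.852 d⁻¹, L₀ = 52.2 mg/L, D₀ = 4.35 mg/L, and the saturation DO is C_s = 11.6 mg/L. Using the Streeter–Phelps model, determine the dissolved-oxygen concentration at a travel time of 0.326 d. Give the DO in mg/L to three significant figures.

DO ≈ 6.17 mg/L

k_1 L₀/(k_a−k_1) = 0.147×52.2/(0.852−0.147) = 7.673/0.7050 = 10.88 mg/L.
e^(−k_1 t) = e^(−0.147×0.3260) = 0.9532; e^(−k_a t) = e^(−0.852×0.3260) = 0.7575.
D = 10.88 × (0.9532 − 0.7575) + 4.35 × 0.7575 = 2.130 + 3.295 = 5.425 mg/L.
DO = C_s − D = 11.6 − 5.425 = 6.175 mg/L.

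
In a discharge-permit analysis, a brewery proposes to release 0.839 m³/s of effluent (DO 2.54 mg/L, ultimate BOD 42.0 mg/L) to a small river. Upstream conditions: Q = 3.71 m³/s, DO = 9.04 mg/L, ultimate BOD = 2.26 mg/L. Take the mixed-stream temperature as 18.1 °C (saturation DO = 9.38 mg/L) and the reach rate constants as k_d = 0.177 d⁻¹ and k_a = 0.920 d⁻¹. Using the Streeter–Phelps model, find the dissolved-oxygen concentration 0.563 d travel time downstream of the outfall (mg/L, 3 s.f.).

DO ≈ 7.76 mg/L

Mixed DO = (3.71×9.04 + 0.839×2.54)/(3.71+0.839) = 35.67/4.549 = 7.841 mg/L.
Mixed L₀ = (3.71×2.26 + 0.839×42.0)/(4.549) = 43.62/4.549 = 9.589 mg/L.
Initial deficit D₀ = C_s − DO₀ = 9.38 − 7.841 = 1.539 mg/L.
D(0.563) = [0.177×9.589/(0.920−0.177)](e^(−0.177×0.563) − e^(−0.920×0.563)) + 1.539 e^(−0.920×0.563)
= 2.284 × (0.9052 − 0.5957) + 1.539 × 0.5957 = 1.624 mg/L.
DO = 9.38 − 1.624 = 7.756 mg/L.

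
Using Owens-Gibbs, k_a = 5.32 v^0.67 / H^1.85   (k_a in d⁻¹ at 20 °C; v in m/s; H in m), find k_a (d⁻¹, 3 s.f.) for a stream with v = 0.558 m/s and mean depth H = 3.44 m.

k_a = 5.32 × 0.558^0.67 / 3.44^1.85 = 5.32 × 0.6765 / 9.832 = 0.3660 d⁻¹.

k_a ≈ 0.366 d⁻¹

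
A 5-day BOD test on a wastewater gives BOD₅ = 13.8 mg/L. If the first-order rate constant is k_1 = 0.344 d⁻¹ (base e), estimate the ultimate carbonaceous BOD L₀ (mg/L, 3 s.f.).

L₀ ≈ 16.8 mg/L

BOD₅ = L₀(1 − e^(−5k_1)) ⇒ L₀ = BOD₅ / (1 − e^(−5×0.344))
= 13.8 / (1 − 0.1791) = 13.8 / 0.8209 = 16.81 mg/L.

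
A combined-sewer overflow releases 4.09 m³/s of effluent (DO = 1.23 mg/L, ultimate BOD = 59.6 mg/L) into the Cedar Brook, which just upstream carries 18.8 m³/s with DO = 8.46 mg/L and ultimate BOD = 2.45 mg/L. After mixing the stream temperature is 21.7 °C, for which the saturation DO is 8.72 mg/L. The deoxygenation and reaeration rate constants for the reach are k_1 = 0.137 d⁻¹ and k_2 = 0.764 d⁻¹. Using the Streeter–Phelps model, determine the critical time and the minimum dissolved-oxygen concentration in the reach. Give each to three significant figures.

Mixed DO = (18.8×8.46 + 4.09×1.23)/(18.8+4.09) = 164.1/22.89 = 7.168 mg/L.
Mixed L₀ = (18.8×2.45 + 4.09×59.6)/(22.89) = 289.8/22.89 = 12.66 mg/L.
Initial deficit D₀ = C_s − DO₀ = 8.72 − 7.168 = 1.552 mg/L.
t_c = (1/0.6270) ln[(0.764/0.137)(1 − 1.552×0.6270/(0.137×12.66))] = 1.595 × ln(2.449) = 1.428 d.
D_c = (0.137/0.764) × 12.66 × e^(−0.137×1.428) = 0.1793 × 12.66 × 0.8223 = 1.867 mg/L.
Minimum DO = 8.72 − 1.867 = 6.853 mg/L.

t_c ≈ 1.43 d; minimum DO ≈ 6.85 mg/L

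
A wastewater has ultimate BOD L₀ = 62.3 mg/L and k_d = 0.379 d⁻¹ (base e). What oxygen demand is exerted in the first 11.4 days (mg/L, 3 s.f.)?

y ≈ 61.5 mg/L

y_t = L₀(1 − e^(−k_d t)) = 62.3 × (1 − e^(−0.379×11.4))
= 62.3 × (1 − 0.01329) = 62.3 × 0.9867 = 61.47 mg/L.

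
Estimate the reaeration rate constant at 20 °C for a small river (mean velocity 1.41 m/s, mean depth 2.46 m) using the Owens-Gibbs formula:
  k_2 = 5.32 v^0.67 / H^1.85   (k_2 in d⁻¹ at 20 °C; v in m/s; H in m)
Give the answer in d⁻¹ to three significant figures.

k_2 = 5.32 × 1.41^0.67 / 2.46^1.85 = 5.32 × 1.259 / 5.287 = 1.267 d⁻¹.

k_2 ≈ 1.27 d⁻¹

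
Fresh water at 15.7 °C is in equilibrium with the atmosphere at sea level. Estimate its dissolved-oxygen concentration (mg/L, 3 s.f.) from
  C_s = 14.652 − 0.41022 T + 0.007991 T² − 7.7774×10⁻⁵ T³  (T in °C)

C_s ≈ 9.88 mg/L

C_s = 14.652 − 0.41022×15.7 + 0.007991×15.7² − 7.7774×10⁻⁵×15.7³ = 9.880 mg/L.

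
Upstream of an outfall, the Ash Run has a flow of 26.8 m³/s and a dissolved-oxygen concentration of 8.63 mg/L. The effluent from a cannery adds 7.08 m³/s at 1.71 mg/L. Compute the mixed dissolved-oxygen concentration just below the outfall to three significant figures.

7.18 mg/L

Flow-weighted mixing: C = (Q_r C_r + Q_w C_w)/(Q_r + Q_w)
= (26.8×8.63 + 7.08×1.71)/(26.8 + 7.08) = 243.4/33.88 = 7.184 mg/L.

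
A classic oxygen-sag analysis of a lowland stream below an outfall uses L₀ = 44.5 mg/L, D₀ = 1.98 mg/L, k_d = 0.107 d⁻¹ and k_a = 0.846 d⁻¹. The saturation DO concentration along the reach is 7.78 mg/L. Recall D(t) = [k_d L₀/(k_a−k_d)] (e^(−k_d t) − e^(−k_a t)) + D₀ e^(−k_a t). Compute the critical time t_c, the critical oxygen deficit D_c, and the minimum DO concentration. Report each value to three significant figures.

t_c ≈ 2.30 d; D_c ≈ 4.40 mg/L; min DO ≈ 3.38 mg/L

At the critical point dD/dt = 0, so k_d L₀ e^(−k_d t) = k_a D. Substituting D(t) from the Streeter–Phelps equation and solving for t gives
t_c = ln[(k_a/k_d)(1 − D₀(k_a−k_d)/(k_d L₀))] / (k_a−k_d).
Here k_a−k_d = 0.7390 d⁻¹ and 1 − D₀(k_a−k_d)/(k_d L₀) = 1 − 1.98×0.7390/(0.107×44.5) = 0.6927, so
t_c = ln(7.907 × 0.6927) / 0.7390 = 1.701 / 0.7390 = 2.301 d.
D_c = (k_d/k_a) L₀ e^(−k_d t_c) = (0.107/0.846) × 44.5 × e^(−0.107×2.301) = 0.1265 × 44.5 × 0.7818 = 4.400 mg/L.
Minimum DO = C_s − D_c = 7.78 − 4.400 = 3.380 mg/L.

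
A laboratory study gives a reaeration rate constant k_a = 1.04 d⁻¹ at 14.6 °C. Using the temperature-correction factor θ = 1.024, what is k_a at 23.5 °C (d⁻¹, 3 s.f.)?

k_a ≈ 1.28 d⁻¹

k_a(T₂) = k_a(T₁) · θ^(T₂−T₁) = 1.04 × 1.024^(23.5−14.6)
= 1.04 × 1.024^8.90 = 1.04 × 1.235 = 1.284 d⁻¹.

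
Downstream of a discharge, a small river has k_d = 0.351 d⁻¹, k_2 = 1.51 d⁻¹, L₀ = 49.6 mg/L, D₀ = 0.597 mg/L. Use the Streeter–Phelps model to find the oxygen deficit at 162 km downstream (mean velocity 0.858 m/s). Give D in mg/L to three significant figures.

D ≈ 6.44 mg/L

Travel time t = x/v = 162 km / (0.858 m/s) = 162000 m / 0.858 m/s = 188800 s = 2.185 d.
k_d L₀/(k_2−k_d) = 0.351×49.6/(1.51−0.351) = 17.41/1.159 = 15.02 mg/L.
e^(−k_d t) = e^(−0.351×2.185) = 0.4644; e^(−k_2 t) = e^(−1.51×2.185) = 0.03689.
D = 15.02 × (0.4644 − 0.03689) + 0.597 × 0.03689 = 6.421 + 0.02202 = 6.443 mg/L.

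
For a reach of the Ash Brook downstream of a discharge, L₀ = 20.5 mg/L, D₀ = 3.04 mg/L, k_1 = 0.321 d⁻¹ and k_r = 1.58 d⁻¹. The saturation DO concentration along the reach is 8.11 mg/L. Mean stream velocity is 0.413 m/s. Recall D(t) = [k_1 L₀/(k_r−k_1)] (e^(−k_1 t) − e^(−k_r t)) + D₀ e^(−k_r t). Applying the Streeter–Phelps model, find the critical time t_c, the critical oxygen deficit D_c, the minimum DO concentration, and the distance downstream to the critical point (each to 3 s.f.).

At the critical point dD/dt = 0, so k_1 L₀ e^(−k_1 t) = k_r D. Substituting D(t) from the Streeter–Phelps equation and solving for t gives
t_c = ln[(k_r/k_1)(1 − D₀(k_r−k_1)/(k_1 L₀))] / (k_r−k_1).
Here k_r−k_1 = 1.259 d⁻¹ and 1 − D₀(k_r−k_1)/(k_1 L₀) = 1 − 3.04×1.259/(0.321×20.5) = 0.4184, so
t_c = ln(4.922 × 0.4184) / 1.259 = 0.7224 / 1.259 = 0.5738 d.
D_c = (k_1/k_r) L₀ e^(−k_1 t_c) = (0.321/1.58) × 20.5 × e^(−0.321×0.5738) = 0.2032 × 20.5 × 0.8318 = 3.464 mg/L.
Minimum DO = C_s − D_c = 8.11 − 3.464 = 4.646 mg/L.
x_c = v t_c = 0.413 m/s × 0.5738 d × 86400 s/d = 20470 m ≈ 20.5 km.

t_c ≈ 0.574 d; D_c ≈ 3.46 mg/L; min DO ≈ 4.65 mg/L; x_c ≈ 20.5 km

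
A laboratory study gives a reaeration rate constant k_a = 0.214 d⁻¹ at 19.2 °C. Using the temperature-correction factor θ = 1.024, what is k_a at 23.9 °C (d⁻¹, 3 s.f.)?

k_a ≈ 0.239 d⁻¹

k_a(T₂) = k_a(T₁) · θ^(T₂−T₁) = 0.214 × 1.024^(23.9−19.2)
= 0.214 × 1.024^4.70 = 0.214 × 1.118 = 0.2392 d⁻¹.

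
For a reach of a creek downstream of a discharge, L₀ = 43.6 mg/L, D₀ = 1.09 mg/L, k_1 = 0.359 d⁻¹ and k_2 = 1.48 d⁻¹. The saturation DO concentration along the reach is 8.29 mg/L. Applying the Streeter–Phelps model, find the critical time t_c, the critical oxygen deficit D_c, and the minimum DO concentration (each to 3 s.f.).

t_c = [1/(k_2−k_1)] ln[(k_2/k_1)(1 − D₀(k_2−k_1)/(k_1 L₀))]
= [1/(1.48−0.359)] ln[(1.48/0.359)(1 − 1.09×1.121/(0.359×43.6))]
= (1/1.121) ln[4.123 × 0.9219] = 0.8921 × ln(3.801) = 0.8921 × 1.335 = 1.191 d.
D_c = (k_1/k_2) L₀ e^(−k_1 t_c) = (0.359/1.48) × 43.6 × e^(−0.359×1.191) = 0.2426 × 43.6 × 0.6521 = 6.896 mg/L.
Minimum DO = C_s − D_c = 8.29 − 6.896 = 1.394 mg/L.

t_c ≈ 1.19 d; D_c ≈ 6.90 mg/L; min DO ≈ 1.39 mg/L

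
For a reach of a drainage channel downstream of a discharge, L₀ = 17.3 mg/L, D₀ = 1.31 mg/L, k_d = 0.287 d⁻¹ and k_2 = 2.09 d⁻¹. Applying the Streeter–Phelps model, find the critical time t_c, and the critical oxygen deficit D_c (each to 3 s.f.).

At the critical point dD/dt = 0, so k_d L₀ e^(−k_d t) = k_2 D. Substituting D(t) from the Streeter–Phelps equation and solving for t gives
t_c = ln[(k_2/k_d)(1 − D₀(k_2−k_d)/(k_d L₀))] / (k_2−k_d).
Here k_2−k_d = 1.803 d⁻¹ and 1 − D₀(k_2−k_d)/(k_d L₀) = 1 − 1.31×1.803/(0.287×17.3) = 0.5243, so
t_c = ln(7.282 × 0.5243) / 1.803 = 1.340 / 1.803 = 0.7431 d.
D_c = (k_d/k_2) L₀ e^(−k_d t_c) = (0.287/2.09) × 17.3 × e^(−0.287×0.7431) = 0.1373 × 17.3 × 0.8079 = 1.919 mg/L.

t_c ≈ 0.743 d; D_c ≈ 1.92 mg/L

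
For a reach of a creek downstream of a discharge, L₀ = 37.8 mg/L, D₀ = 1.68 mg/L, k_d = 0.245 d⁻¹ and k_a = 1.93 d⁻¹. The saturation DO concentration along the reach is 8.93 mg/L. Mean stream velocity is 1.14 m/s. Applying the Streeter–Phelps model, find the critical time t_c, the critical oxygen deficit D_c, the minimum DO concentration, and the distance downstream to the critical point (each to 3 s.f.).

t_c ≈ 1.01 d; D_c ≈ 3.75 mg/L; min DO ≈ 5.18 mg/L; x_c ≈ 99.3 km

With k_a/k_d = 7.878 and 1 − D₀(k_a−k_d)/(k_d L₀) = 0.6943,
t_c = ln(7.878 × 0.6943) / (1.93 − 0.245) = ln(5.470) / 1.685 = 1.699/1.685 = 1.008 d.
L(t_c) = L₀ e^(−k_d t_c) = 37.8 × 0.7811 = 29.53 mg/L, and at the critical point k_a D_c = k_d L, so D_c = (0.245/1.93) × 29.53 = 3.748 mg/L.
Minimum DO = C_s − D_c = 8.93 − 3.748 = 5.182 mg/L.
x_c = v t_c = 1.14 m/s × 1.008 d × 86400 s/d = 99330 m ≈ 99.3 km.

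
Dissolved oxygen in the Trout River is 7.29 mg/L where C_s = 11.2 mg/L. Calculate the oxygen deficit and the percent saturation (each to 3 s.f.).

D = C_s − C = 11.2 − 7.29 = 3.91 mg/L.
% saturation = 7.29/11.2 × 100 = 65.1 %.

D ≈ 3.91 mg/L; 65.1 % saturation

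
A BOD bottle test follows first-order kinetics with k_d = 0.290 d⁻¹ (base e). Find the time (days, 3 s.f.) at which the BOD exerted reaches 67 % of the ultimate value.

y/L₀ = 1 − e^(−k_d t) = 0.67 ⇒ e^(−k_d t) = 0.330
t = −ln(0.330) / 0.290 = 1.109 / 0.290 = 3.823 d.

t ≈ 3.82 d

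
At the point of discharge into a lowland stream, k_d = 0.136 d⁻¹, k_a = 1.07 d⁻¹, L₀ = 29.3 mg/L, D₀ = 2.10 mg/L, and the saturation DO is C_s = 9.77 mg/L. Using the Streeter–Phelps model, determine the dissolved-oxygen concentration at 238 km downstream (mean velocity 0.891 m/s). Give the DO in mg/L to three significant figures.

DO ≈ 7.05 mg/L

Travel time t = x/v = 238 km / (0.891 m/s) = 238000 m / 0.891 m/s = 267100 s = 3.092 d.
k_d L₀/(k_a−k_d) = 0.136×29.3/(1.07−0.136) = 3.985/0.9340 = 4.266 mg/L.
e^(−k_d t) = e^(−0.136×3.092) = 0.6567; e^(−k_a t) = e^(−1.07×3.092) = 0.03659.
D = 4.266 × (0.6567 − 0.03659) + 2.10 × 0.03659 = 2.646 + 0.07684 = 2.723 mg/L.
DO = C_s − D = 9.77 − 2.723 = 7.047 mg/L.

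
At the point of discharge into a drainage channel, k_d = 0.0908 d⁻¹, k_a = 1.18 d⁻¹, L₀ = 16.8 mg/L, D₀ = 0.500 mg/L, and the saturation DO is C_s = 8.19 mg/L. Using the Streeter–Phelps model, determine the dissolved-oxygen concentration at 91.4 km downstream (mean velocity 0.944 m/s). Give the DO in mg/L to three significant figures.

DO ≈ 7.16 mg/L

Travel time t = x/v = 91.4 km / (0.944 m/s) = 91400 m / 0.944 m/s = 96820 s = 1.121 d.
k_d L₀/(k_a−k_d) = 0.0908×16.8/(1.18−0.0908) = 1.525/1.089 = 1.401 mg/L.
e^(−k_d t) = e^(−0.0908×1.121) = 0.9033; e^(−k_a t) = e^(−1.18×1.121) = 0.2665.
D = 1.401 × (0.9033 − 0.2665) + 0.500 × 0.2665 = 0.8918 + 0.1333 = 1.025 mg/L.
DO = C_s − D = 8.19 − 1.025 = 7.165 mg/L.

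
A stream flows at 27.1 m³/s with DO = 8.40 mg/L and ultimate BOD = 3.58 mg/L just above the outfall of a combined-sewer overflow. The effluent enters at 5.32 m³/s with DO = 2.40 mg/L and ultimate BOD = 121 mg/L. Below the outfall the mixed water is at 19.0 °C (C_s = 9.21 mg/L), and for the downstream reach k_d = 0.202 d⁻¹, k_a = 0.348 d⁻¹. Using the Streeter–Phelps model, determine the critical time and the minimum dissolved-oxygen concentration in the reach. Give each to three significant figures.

Mixed DO = (27.1×8.40 + 5.32×2.40)/(27.1+5.32) = 240.4/32.42 = 7.415 mg/L.
Mixed L₀ = (27.1×3.58 + 5.32×121)/(32.42) = 740.7/32.42 = 22.85 mg/L.
Initial deficit D₀ = C_s − DO₀ = 9.21 − 7.415 = 1.795 mg/L.
t_c = (1/0.1460) ln[(0.348/0.202)(1 − 1.795×0.1460/(0.202×22.85))] = 6.849 × ln(1.625) = 3.325 d.
D_c = (0.202/0.348) × 22.85 × e^(−0.202×3.325) = 0.5805 × 22.85 × 0.5108 = 6.775 mg/L.
Minimum DO = 9.21 − 6.775 = 2.435 mg/L.

t_c ≈ 3.33 d; minimum DO ≈ 2.44 mg/L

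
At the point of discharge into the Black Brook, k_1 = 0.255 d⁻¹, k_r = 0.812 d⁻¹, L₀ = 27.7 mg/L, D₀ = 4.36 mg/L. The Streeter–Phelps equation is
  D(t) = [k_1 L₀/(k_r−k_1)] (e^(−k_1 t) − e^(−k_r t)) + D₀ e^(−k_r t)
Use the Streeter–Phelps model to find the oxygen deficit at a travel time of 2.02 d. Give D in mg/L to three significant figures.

D ≈ 5.96 mg/L

k_1 L₀/(k_r−k_1) = 0.255×27.7/(0.812−0.255) = 7.064/0.5570 = 12.68 mg/L.
e^(−k_1 t) = e^(−0.255×2.020) = 0.5974; e^(−k_r t) = e^(−0.812×2.020) = 0.1939.
D = 12.68 × (0.5974 − 0.1939) + 4.36 × 0.1939 = 5.117 + 0.8456 = 5.963 mg/L.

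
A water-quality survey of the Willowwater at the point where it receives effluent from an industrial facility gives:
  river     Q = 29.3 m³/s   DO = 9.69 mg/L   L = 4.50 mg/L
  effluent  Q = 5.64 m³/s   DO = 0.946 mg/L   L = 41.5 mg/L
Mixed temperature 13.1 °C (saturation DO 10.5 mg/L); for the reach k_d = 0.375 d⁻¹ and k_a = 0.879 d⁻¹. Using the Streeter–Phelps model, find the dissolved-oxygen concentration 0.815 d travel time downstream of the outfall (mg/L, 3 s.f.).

Mixed DO = (29.3×9.69 + 5.64×0.946)/(29.3+5.64) = 289.3/34.94 = 8.279 mg/L.
Mixed L₀ = (29.3×4.50 + 5.64×41.5)/(34.94) = 365.9/34.94 = 10.47 mg/L.
Initial deficit D₀ = C_s − DO₀ = 10.5 − 8.279 = 2.221 mg/L.
D(0.815) = [0.375×10.47/(0.879−0.375)](e^(−0.375×0.815) − e^(−0.879×0.815)) + 2.221 e^(−0.879×0.815)
= 7.792 × (0.7367 − 0.4885) + 2.221 × 0.4885 = 3.019 mg/L.
DO = 10.5 − 3.019 = 7.481 mg/L.

DO ≈ 7.48 mg/L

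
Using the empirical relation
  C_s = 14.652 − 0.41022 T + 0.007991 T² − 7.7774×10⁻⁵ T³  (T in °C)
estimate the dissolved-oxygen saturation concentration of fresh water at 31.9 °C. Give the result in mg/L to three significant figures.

C_s ≈ 7.17 mg/L

C_s = 14.652 − 0.41022×31.9 + 0.007991×31.9² − 7.7774×10⁻⁵×31.9³ = 7.173 mg/L.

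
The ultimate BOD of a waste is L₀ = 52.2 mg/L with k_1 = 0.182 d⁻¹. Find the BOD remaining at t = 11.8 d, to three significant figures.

L_t = L₀ e^(−k_1 t) = 52.2 × e^(−0.182×11.8) = 52.2 × 0.1168 = 6.095 mg/L.

L ≈ 6.10 mg/L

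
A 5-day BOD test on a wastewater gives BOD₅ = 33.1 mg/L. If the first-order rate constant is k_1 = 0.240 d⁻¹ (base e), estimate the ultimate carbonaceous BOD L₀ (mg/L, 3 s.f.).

L₀ ≈ 47.4 mg/L

BOD₅ = L₀(1 − e^(−5k_1)) ⇒ L₀ = BOD₅ / (1 − e^(−5×0.240))
= 33.1 / (1 − 0.3012) = 33.1 / 0.6988 = 47.37 mg/L.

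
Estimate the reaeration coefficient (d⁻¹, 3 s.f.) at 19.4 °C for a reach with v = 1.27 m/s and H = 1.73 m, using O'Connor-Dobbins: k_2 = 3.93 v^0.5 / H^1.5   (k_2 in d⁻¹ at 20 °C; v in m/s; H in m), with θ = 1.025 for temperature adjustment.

k_2 ≈ 1.92 d⁻¹

k_2(20) = 3.93 × 1.27^0.5 / 1.73^1.5 = 3.93 × 1.127 / 2.275 = 1.946 d⁻¹.
k_2(19.4) = 1.946 × 1.025^(19.4−20) = 1.946 × 0.9853 = 1.918 d⁻¹.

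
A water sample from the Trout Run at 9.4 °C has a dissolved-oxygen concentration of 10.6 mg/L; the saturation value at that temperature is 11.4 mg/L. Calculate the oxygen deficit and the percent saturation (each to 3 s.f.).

D ≈ 0.800 mg/L; 93.0 % saturation

D = C_s − C = 11.4 − 10.6 = 0.800 mg/L.
% saturation = 10.6/11.4 × 100 = 93.0 %.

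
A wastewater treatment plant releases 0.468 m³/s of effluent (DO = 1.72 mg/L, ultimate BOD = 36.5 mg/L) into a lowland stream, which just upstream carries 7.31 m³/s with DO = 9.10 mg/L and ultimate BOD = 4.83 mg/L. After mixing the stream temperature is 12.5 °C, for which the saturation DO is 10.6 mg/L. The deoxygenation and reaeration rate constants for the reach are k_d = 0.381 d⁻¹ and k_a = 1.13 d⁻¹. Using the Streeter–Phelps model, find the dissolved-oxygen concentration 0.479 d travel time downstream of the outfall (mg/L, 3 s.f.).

Mixed DO = (7.31×9.10 + 0.468×1.72)/(7.31+0.468) = 67.33/7.778 = 8.656 mg/L.
Mixed L₀ = (7.31×4.83 + 0.468×36.5)/(7.778) = 52.39/7.778 = 6.736 mg/L.
Initial deficit D₀ = C_s − DO₀ = 10.6 − 8.656 = 1.944 mg/L.
D(0.479) = [0.381×6.736/(1.13−0.381)](e^(−0.381×0.479) − e^(−1.13×0.479)) + 1.944 e^(−1.13×0.479)
= 3.426 × (0.8332 − 0.5820) + 1.944 × 0.5820 = 1.992 mg/L.
DO = 10.6 − 1.992 = 8.608 mg/L.

DO ≈ 8.61 mg/L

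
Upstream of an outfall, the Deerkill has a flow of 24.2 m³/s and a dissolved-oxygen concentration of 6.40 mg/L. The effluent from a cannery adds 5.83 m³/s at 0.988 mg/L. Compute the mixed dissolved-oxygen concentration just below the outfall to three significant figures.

5.35 mg/L

Flow-weighted mixing: C = (Q_r C_r + Q_w C_w)/(Q_r + Q_w)
= (24.2×6.40 + 5.83×0.988)/(24.2 + 5.83) = 160.6/30.03 = 5.349 mg/L.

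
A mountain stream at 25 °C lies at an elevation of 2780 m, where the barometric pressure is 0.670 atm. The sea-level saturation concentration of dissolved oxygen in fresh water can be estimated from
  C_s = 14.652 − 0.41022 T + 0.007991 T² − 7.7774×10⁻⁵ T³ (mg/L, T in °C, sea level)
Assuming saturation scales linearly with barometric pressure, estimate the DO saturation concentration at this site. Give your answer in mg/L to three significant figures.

At sea level: C_s = 14.652 − 0.41022×25 + 0.007991×25² − 7.7774×10⁻⁵×25³ = 8.176 mg/L.
Pressure correction: C_s' = 8.176 × 0.670 = 5.478 mg/L.

C_s ≈ 5.48 mg/L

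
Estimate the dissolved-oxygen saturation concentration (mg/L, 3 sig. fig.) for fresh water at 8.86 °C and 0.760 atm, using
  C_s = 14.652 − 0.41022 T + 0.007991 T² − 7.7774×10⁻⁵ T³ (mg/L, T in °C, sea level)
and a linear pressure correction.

At sea level: C_s = 14.652 − 0.41022×8.86 + 0.007991×8.86² − 7.7774×10⁻⁵×8.86³ = 11.59 mg/L.
Pressure correction: C_s' = 11.59 × 0.760 = 8.809 mg/L.

C_s ≈ 8.81 mg/L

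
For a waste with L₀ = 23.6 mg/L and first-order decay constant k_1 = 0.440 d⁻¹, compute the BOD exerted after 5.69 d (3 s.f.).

y ≈ 21.7 mg/L

y_t = L₀(1 − e^(−k_1 t)) = 23.6 × (1 − e^(−0.440×5.69))
= 23.6 × (1 − 0.08179) = 23.6 × 0.9182 = 21.67 mg/L.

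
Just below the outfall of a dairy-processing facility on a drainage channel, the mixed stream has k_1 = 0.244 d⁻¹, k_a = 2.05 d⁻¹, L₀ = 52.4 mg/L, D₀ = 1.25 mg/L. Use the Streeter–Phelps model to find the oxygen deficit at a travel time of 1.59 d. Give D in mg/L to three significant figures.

D ≈ 4.58 mg/L

k_1 L₀/(k_a−k_1) = 0.244×52.4/(2.05−0.244) = 12.79/1.806 = 7.080 mg/L.
e^(−k_1 t) = e^(−0.244×1.590) = 0.6784; e^(−k_a t) = e^(−2.05×1.590) = 0.03841.
D = 7.080 × (0.6784 − 0.03841) + 1.25 × 0.03841 = 4.531 + 0.04801 = 4.579 mg/L.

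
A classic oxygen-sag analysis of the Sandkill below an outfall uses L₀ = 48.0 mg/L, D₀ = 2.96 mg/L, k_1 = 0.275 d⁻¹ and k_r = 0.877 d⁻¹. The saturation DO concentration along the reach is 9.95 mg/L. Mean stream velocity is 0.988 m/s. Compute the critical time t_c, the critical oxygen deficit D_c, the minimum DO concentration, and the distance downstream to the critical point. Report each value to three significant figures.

With k_r/k_1 = 3.189 and 1 − D₀(k_r−k_1)/(k_1 L₀) = 0.8650,
t_c = ln(3.189 × 0.8650) / (0.877 − 0.275) = ln(2.759) / 0.6020 = 1.015/0.6020 = 1.686 d.
L(t_c) = L₀ e^(−k_1 t_c) = 48.0 × 0.6291 = 30.19 mg/L, and at the critical point k_r D_c = k_1 L, so D_c = (0.275/0.877) × 30.19 = 9.468 mg/L.
Minimum DO = C_s − D_c = 9.95 − 9.468 = 0.4819 mg/L.
x_c = v t_c = 0.988 m/s × 1.686 d × 86400 s/d = 143900 m ≈ 144 km.

t_c ≈ 1.69 d; D_c ≈ 9.47 mg/L; min DO ≈ 0.482 mg/L; x_c ≈ 144 km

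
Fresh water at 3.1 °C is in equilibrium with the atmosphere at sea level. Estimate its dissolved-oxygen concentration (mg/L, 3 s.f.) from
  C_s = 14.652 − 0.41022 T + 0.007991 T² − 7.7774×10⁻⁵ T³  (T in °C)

C_s = 14.652 − 0.41022×3.1 + 0.007991×3.1² − 7.7774×10⁻⁵×3.1³ = 13.45 mg/L.

C_s ≈ 13.5 mg/L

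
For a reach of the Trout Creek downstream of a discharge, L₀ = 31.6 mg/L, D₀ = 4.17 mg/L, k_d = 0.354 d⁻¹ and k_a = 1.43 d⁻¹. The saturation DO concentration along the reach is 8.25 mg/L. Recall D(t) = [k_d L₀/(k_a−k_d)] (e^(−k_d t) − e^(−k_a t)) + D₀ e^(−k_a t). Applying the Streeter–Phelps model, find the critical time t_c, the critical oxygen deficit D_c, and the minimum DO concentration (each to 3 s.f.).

t_c ≈ 0.821 d; D_c ≈ 5.85 mg/L; min DO ≈ 2.40 mg/L

t_c = [1/(k_a−k_d)] ln[(k_a/k_d)(1 − D₀(k_a−k_d)/(k_d L₀))]
= [1/(1.43−0.354)] ln[(1.43/0.354)(1 − 4.17×1.076/(0.354×31.6))]
= (1/1.076) ln[4.040 × 0.5989] = 0.9294 × ln(2.419) = 0.9294 × 0.8835 = 0.8211 d.
D_c = (k_d/k_a) L₀ e^(−k_d t_c) = (0.354/1.43) × 31.6 × e^(−0.354×0.8211) = 0.2476 × 31.6 × 0.7478 = 5.850 mg/L.
Minimum DO = C_s − D_c = 8.25 − 5.850 = 2.400 mg/L.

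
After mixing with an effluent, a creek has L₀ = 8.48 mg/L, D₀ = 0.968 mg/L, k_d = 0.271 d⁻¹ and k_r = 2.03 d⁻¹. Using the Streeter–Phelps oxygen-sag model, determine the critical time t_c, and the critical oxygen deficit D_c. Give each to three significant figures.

t_c = [1/(k_r−k_d)] ln[(k_r/k_d)(1 − D₀(k_r−k_d)/(k_d L₀))]
= [1/(2.03−0.271)] ln[(2.03/0.271)(1 − 0.968×1.759/(0.271×8.48))]
= (1/1.759) ln[7.491 × 0.2591] = 0.5685 × ln(1.941) = 0.5685 × 0.6630 = 0.3769 d.
D_c = (k_d/k_r) L₀ e^(−k_d t_c) = (0.271/2.03) × 8.48 × e^(−0.271×0.3769) = 0.1335 × 8.48 × 0.9029 = 1.022 mg/L.

t_c ≈ 0.377 d; D_c ≈ 1.02 mg/L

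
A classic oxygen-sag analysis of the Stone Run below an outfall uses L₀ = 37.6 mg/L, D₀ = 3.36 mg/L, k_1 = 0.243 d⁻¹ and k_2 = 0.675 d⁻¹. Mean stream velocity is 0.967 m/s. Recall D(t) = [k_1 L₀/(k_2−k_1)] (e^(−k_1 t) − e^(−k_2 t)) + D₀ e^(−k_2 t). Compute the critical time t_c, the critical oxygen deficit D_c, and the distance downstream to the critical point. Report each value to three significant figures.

t_c ≈ 1.96 d; D_c ≈ 8.40 mg/L; x_c ≈ 164 km

With k_2/k_1 = 2.778 and 1 − D₀(k_2−k_1)/(k_1 L₀) = 0.8411,
t_c = ln(2.778 × 0.8411) / (0.675 − 0.243) = ln(2.336) / 0.4320 = 0.8486/0.4320 = 1.964 d.
D_c = (k_1/k_2) L₀ e^(−k_1 t_c) = (0.243/0.675) × 37.6 × e^(−0.243×1.964) = 0.3600 × 37.6 × 0.6204 = 8.398 mg/L.
x_c = v t_c = 0.967 m/s × 1.964 d × 86400 s/d = 164100 m ≈ 164 km.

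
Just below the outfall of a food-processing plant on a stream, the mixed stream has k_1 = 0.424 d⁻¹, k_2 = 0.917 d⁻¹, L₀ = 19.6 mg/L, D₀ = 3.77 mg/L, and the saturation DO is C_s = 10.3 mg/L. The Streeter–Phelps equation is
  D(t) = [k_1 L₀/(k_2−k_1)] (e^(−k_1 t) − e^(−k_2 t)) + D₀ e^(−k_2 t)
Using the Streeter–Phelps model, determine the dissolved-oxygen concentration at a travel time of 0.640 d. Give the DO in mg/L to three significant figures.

k_1 L₀/(k_2−k_1) = 0.424×19.6/(0.917−0.424) = 8.310/0.4930 = 16.86 mg/L.
e^(−k_1 t) = e^(−0.424×0.6400) = 0.7623; e^(−k_2 t) = e^(−0.917×0.6400) = 0.5561.
D = 16.86 × (0.7623 − 0.5561) + 3.77 × 0.5561 = 3.477 + 2.096 = 5.574 mg/L.
DO = C_s − D = 10.3 − 5.574 = 4.726 mg/L.

DO ≈ 4.73 mg/L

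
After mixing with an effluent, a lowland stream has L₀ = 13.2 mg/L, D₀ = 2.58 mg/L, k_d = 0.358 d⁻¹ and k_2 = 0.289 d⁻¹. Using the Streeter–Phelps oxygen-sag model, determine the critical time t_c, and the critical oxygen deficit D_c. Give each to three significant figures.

t_c ≈ 2.57 d; D_c ≈ 6.52 mg/L

With k_2/k_d = 0.8073 and 1 − D₀(k_2−k_d)/(k_d L₀) = 1.038,
t_c = ln(0.8073 × 1.038) / (0.289 − 0.358) = ln(0.8377) / -0.06900 = -0.1771/-0.06900 = 2.567 d.
D_c = (k_d/k_2) L₀ e^(−k_d t_c) = (0.358/0.289) × 13.2 × e^(−0.358×2.567) = 1.239 × 13.2 × 0.3989 = 6.523 mg/L.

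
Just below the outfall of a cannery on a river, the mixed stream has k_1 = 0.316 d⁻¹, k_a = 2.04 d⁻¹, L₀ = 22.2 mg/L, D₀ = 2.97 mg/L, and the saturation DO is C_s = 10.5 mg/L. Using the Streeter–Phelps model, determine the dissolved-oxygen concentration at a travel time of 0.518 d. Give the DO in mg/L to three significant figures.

DO ≈ 7.43 mg/L

k_1 L₀/(k_a−k_1) = 0.316×22.2/(2.04−0.316) = 7.015/1.724 = 4.069 mg/L.
e^(−k_1 t) = e^(−0.316×0.5180) = 0.8490; e^(−k_a t) = e^(−2.04×0.5180) = 0.3476.
D = 4.069 × (0.8490 − 0.3476) + 2.97 × 0.3476 = 2.040 + 1.032 = 3.073 mg/L.
DO = C_s − D = 10.5 − 3.073 = 7.427 mg/L.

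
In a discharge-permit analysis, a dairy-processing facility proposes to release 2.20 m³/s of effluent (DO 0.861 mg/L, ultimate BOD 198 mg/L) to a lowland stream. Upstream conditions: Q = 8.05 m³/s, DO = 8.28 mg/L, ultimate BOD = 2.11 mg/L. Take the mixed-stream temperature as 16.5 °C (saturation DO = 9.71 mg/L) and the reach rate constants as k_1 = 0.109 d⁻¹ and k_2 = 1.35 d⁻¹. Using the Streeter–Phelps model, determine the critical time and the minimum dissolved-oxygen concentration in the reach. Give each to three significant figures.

t_c ≈ 0.810 d; minimum DO ≈ 6.45 mg/L

Mixed DO = (8.05×8.28 + 2.20×0.861)/(8.05+2.20) = 68.55/10.25 = 6.688 mg/L.
Mixed L₀ = (8.05×2.11 + 2.20×198)/(10.25) = 452.6/10.25 = 44.15 mg/L.
Initial deficit D₀ = C_s − DO₀ = 9.71 − 6.688 = 3.022 mg/L.
t_c = (1/1.241) ln[(1.35/0.109)(1 − 3.022×1.241/(0.109×44.15))] = 0.8058 × ln(2.733) = 0.8102 d.
D_c = (0.109/1.35) × 44.15 × e^(−0.109×0.8102) = 0.08074 × 44.15 × 0.9155 = 3.264 mg/L.
Minimum DO = 9.71 − 3.264 = 6.446 mg/L.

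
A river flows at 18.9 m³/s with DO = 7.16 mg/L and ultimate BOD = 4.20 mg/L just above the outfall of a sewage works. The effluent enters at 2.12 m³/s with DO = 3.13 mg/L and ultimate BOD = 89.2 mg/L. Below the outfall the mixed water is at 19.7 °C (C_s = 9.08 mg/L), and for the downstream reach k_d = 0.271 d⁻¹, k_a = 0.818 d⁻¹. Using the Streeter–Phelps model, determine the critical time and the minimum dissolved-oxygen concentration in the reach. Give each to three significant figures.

t_c ≈ 1.18 d; minimum DO ≈ 6.01 mg/L

Mixed DO = (18.9×7.16 + 2.12×3.13)/(18.9+2.12) = 142.0/21.02 = 6.754 mg/L.
Mixed L₀ = (18.9×4.20 + 2.12×89.2)/(21.02) = 268.5/21.02 = 12.77 mg/L.
Initial deficit D₀ = C_s − DO₀ = 9.08 − 6.754 = 2.326 mg/L.
t_c = (1/0.5470) ln[(0.818/0.271)(1 − 2.326×0.5470/(0.271×12.77))] = 1.828 × ln(1.909) = 1.182 d.
D_c = (0.271/0.818) × 12.77 × e^(−0.271×1.182) = 0.3313 × 12.77 × 0.7260 = 3.072 mg/L.
Minimum DO = 9.08 − 3.072 = 6.008 mg/L.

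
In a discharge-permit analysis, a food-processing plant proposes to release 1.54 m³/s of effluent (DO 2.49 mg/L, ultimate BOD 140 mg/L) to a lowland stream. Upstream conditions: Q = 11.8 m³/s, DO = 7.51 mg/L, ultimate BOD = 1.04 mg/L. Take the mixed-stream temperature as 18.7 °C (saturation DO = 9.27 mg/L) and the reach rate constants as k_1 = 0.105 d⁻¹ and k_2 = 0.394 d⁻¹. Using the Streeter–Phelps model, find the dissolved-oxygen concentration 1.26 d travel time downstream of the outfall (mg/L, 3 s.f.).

Mixed DO = (11.8×7.51 + 1.54×2.49)/(11.8+1.54) = 92.45/13.34 = 6.930 mg/L.
Mixed L₀ = (11.8×1.04 + 1.54×140)/(13.34) = 227.9/13.34 = 17.08 mg/L.
Initial deficit D₀ = C_s − DO₀ = 9.27 − 6.930 = 2.340 mg/L.
D(1.26) = [0.105×17.08/(0.394−0.105)](e^(−0.105×1.26) − e^(−0.394×1.26)) + 2.340 e^(−0.394×1.26)
= 6.206 × (0.8761 − 0.6087) + 2.340 × 0.6087 = 3.083 mg/L.
DO = 9.27 − 3.083 = 6.187 mg/L.

DO ≈ 6.19 mg/L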